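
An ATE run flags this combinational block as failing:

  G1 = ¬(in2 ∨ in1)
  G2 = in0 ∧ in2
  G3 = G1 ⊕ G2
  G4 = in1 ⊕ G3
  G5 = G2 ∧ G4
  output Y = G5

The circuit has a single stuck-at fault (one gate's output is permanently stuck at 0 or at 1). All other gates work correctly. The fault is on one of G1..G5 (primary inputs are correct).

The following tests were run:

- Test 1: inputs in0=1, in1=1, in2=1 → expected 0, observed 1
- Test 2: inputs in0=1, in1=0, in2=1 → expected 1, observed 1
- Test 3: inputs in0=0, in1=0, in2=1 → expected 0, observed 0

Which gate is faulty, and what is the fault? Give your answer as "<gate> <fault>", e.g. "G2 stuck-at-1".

G4 stuck-at-1

Fault-free values for test 1 (in0=1, in1=1, in2=1): G1=0, G2=1, G3=1, G4=0, G5=0, giving Y=0. Observed 1.
Test 1: faults giving observed 1 are {G1 stuck-at-1, G3 stuck-at-0, G4 stuck-at-1, G5 stuck-at-1}.
Test 2 (in0=1, in1=0, in2=1): fault-free G1=0, G2=1, G3=1, G4=1, G5=1 → 1; observed 1. Eliminates G1 stuck-at-1, G3 stuck-at-0.
Test 3 (in0=0, in1=0, in2=1): fault-free G1=0, G2=0, G3=0, G4=0, G5=0 → 0; observed 0. Eliminates G5 stuck-at-1.
Only G4 stuck-at-1 is consistent with every test.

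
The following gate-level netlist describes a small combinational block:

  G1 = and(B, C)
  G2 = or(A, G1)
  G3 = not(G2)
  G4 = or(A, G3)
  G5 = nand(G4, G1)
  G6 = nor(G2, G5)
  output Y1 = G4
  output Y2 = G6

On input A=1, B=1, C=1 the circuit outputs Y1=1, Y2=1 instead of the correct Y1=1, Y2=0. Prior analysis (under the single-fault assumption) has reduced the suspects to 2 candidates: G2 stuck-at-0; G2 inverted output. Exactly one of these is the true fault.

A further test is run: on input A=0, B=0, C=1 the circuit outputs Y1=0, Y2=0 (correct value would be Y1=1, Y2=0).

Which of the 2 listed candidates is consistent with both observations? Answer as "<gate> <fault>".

Evaluate each candidate on input A=0, B=0, C=1:
  G2 stuck-at-0: G1=0, G2=0 [stuck-at-0], G3=1, G4=1, G5=1, G6=0 → Y1=1, Y2=0 — eliminated
  G2 inverted output: G1=0, G2=1 [inverted output], G3=0, G4=0, G5=1, G6=0 → Y1=0, Y2=0 — matches
Only G2 inverted output reproduces the observed Y1=0, Y2=0.

G2 inverted output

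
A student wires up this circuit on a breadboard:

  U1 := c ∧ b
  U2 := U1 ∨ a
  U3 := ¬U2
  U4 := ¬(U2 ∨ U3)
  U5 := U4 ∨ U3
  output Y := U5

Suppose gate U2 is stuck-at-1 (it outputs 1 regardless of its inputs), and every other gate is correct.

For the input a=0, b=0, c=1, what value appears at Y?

Propagate with U2 forced: U1=0, U2=1 [stuck-at-1], U3=0, U4=0, U5=0.
So Y = 0. (Without the fault it would be 1.)

0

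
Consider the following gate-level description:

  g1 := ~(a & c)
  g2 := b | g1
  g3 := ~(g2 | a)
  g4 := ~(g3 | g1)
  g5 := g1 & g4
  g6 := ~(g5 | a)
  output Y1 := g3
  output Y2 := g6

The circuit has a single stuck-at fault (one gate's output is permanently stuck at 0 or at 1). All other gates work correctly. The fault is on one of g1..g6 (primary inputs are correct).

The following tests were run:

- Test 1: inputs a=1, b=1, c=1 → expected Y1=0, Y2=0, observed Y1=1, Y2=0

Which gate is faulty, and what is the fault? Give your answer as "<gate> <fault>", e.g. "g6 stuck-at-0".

Fault-free values for test 1 (a=1, b=1, c=1): g1=0, g2=1, g3=0, g4=1, g5=0, g6=0, giving Y1=0, Y2=0. Observed Y1=1, Y2=0.
Test 1: faults giving observed Y1=1, Y2=0 are {g3 stuck-at-1}.
Only g3 stuck-at-1 is consistent with every test.

g3 stuck-at-1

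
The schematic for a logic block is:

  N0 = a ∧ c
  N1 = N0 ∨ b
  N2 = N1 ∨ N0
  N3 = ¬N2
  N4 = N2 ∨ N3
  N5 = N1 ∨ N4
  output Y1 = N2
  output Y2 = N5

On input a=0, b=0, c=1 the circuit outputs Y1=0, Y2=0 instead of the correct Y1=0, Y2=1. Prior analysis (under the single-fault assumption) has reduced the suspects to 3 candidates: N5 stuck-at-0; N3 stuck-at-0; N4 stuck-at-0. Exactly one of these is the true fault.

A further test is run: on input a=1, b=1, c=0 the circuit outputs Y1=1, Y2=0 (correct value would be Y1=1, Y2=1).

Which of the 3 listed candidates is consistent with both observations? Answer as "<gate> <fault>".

N5 stuck-at-0

Evaluate each candidate on input a=1, b=1, c=0:
  N5 stuck-at-0: N0=0, N1=1, N2=1, N3=0, N4=1, N5=0 [stuck-at-0] → Y1=1, Y2=0 — matches
  N3 stuck-at-0: N0=0, N1=1, N2=1, N3=0 [stuck-at-0], N4=1, N5=1 → Y1=1, Y2=1 — eliminated
  N4 stuck-at-0: N0=0, N1=1, N2=1, N3=0, N4=0 [stuck-at-0], N5=1 → Y1=1, Y2=1 — eliminated
Only N5 stuck-at-0 reproduces the observed Y1=1, Y2=0.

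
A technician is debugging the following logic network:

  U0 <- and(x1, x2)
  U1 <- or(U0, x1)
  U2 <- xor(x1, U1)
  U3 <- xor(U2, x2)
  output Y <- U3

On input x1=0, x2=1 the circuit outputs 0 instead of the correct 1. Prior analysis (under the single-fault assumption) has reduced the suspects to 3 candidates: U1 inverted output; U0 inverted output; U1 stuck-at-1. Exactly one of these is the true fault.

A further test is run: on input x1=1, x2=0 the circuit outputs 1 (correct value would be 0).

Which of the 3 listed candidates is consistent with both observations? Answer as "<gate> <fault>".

U1 inverted output

Evaluate each candidate on input x1=1, x2=0:
  U1 inverted output: U0=0, U1=0 [inverted output], U2=1, U3=1 → 1 — matches
  U0 inverted output: U0=1 [inverted output], U1=1, U2=0, U3=0 → 0 — eliminated
  U1 stuck-at-1: U0=0, U1=1 [stuck-at-1], U2=0, U3=0 → 0 — eliminated
Only U1 inverted output reproduces the observed 1.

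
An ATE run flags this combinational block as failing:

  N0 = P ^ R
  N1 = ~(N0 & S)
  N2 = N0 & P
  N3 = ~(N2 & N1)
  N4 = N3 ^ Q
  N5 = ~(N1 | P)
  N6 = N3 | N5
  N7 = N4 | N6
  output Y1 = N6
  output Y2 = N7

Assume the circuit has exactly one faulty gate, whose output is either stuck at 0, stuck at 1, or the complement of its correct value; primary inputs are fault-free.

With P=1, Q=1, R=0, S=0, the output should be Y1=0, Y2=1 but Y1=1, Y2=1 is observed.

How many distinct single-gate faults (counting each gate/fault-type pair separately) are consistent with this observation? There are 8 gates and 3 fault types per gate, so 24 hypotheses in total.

Fault-free: N0=1, N1=1, N2=1, N3=0, N4=1, N5=0, N6=0, N7=1 → Y1=0, Y2=1. Observed Y1=1, Y2=1.
  N0: stuck-at-0, inverted output ✓; others ✗
  N1: stuck-at-0, inverted output ✓; others ✗
  N2: stuck-at-0, inverted output ✓; others ✗
  N3: stuck-at-1, inverted output ✓; others ✗
  N4: none of the 3 fault types match ✗
  N5: stuck-at-1, inverted output ✓; others ✗
  N6: stuck-at-1, inverted output ✓; others ✗
  N7: none of the 3 fault types match ✗
Consistent faults: {N0 stuck-at-0, N0 inverted output, N1 stuck-at-0, N1 inverted output, N2 stuck-at-0, N2 inverted output, N3 stuck-at-1, N3 inverted output, N5 stuck-at-1, N5 inverted output, N6 stuck-at-1, N6 inverted output} — 12 in all.

12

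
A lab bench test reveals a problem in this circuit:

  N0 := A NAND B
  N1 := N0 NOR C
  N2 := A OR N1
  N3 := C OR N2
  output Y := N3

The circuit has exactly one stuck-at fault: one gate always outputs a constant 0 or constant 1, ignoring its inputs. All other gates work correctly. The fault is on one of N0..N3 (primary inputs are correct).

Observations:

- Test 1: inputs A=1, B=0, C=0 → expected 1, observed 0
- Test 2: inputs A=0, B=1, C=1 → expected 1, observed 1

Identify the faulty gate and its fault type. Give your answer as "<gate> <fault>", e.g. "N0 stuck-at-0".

Fault-free values for test 1 (A=1, B=0, C=0): N0=1, N1=0, N2=1, N3=1, giving Y=1. Observed 0.
Test 1: faults giving observed 0 are {N2 stuck-at-0, N3 stuck-at-0}.
Test 2 (A=0, B=1, C=1): fault-free N0=1, N1=0, N2=0, N3=1 → 1; observed 1. Eliminates N3 stuck-at-0.
Only N2 stuck-at-0 is consistent with every test.

N2 stuck-at-0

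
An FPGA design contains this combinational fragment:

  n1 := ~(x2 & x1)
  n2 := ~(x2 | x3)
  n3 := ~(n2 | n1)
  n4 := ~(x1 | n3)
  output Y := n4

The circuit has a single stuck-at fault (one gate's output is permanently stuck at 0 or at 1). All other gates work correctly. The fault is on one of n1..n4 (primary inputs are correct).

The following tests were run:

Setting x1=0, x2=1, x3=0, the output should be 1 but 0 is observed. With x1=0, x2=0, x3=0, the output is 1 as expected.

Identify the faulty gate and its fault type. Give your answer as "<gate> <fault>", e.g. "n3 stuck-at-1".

Fault-free values for test 1 (x1=0, x2=1, x3=0): n1=1, n2=0, n3=0, n4=1, giving Y=1. Observed 0.
Test 1: faults giving observed 0 are {n1 stuck-at-0, n3 stuck-at-1, n4 stuck-at-0}.
Test 2 (x1=0, x2=0, x3=0): fault-free n1=1, n2=1, n3=0, n4=1 → 1; observed 1. Eliminates n3 stuck-at-1, n4 stuck-at-0.
Only n1 stuck-at-0 is consistent with every test.

n1 stuck-at-0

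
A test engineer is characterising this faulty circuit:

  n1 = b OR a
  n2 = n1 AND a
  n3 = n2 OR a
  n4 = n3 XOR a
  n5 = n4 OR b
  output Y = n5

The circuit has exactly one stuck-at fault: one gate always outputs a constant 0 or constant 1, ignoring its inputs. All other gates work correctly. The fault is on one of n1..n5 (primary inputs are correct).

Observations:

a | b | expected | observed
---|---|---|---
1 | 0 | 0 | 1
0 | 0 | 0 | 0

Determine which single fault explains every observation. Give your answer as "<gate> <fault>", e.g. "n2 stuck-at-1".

Fault-free values for test 1 (a=1, b=0): n1=1, n2=1, n3=1, n4=0, n5=0, giving Y=0. Observed 1.
Test 1: faults giving observed 1 are {n3 stuck-at-0, n4 stuck-at-1, n5 stuck-at-1}.
Test 2 (a=0, b=0): fault-free n1=0, n2=0, n3=0, n4=0, n5=0 → 0; observed 0. Eliminates n4 stuck-at-1, n5 stuck-at-1.
Only n3 stuck-at-0 is consistent with every test.

n3 stuck-at-0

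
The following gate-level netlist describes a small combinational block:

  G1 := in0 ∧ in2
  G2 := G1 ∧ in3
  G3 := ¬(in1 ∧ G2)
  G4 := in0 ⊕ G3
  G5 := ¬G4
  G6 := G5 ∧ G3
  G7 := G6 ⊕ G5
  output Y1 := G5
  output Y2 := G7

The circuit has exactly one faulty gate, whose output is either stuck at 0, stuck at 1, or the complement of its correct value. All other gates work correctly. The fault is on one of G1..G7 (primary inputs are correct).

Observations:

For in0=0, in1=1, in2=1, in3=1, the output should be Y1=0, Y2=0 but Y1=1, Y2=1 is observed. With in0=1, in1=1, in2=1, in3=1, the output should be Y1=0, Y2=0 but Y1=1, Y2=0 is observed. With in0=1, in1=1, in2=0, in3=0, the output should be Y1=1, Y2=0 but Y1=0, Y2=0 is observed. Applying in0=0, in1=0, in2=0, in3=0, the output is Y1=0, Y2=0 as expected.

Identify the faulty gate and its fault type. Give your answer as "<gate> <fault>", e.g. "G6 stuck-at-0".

Fault-free values for test 1 (in0=0, in1=1, in2=1, in3=1): G1=0, G2=0, G3=1, G4=1, G5=0, G6=0, G7=0, giving Y1=0, Y2=0. Observed Y1=1, Y2=1.
Test 1: faults giving observed Y1=1, Y2=1 are {G1 stuck-at-1, G1 inverted output, G2 stuck-at-1, G2 inverted output, G3 stuck-at-0, G3 inverted output}.
Test 2 (in0=1, in1=1, in2=1, in3=1): fault-free G1=1, G2=1, G3=0, G4=1, G5=0, G6=0, G7=0 → Y1=0, Y2=0; observed Y1=1, Y2=0. Eliminates G1 stuck-at-1, G2 stuck-at-1, G3 stuck-at-0.
Test 3 (in0=1, in1=1, in2=0, in3=0): fault-free G1=0, G2=0, G3=1, G4=0, G5=1, G6=1, G7=0 → Y1=1, Y2=0; observed Y1=0, Y2=0. Eliminates G1 inverted output.
Test 4 (in0=0, in1=0, in2=0, in3=0): fault-free G1=0, G2=0, G3=1, G4=1, G5=0, G6=0, G7=0 → Y1=0, Y2=0; observed Y1=0, Y2=0. Eliminates G3 inverted output.
Only G2 inverted output is consistent with every test.

G2 inverted output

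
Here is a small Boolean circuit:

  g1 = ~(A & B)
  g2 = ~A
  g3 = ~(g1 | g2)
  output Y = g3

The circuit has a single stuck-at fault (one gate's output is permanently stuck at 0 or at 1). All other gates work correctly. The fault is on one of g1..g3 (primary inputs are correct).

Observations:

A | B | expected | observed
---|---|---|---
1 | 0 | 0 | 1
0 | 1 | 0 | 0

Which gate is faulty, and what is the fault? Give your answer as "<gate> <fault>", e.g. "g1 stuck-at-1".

g1 stuck-at-0

Fault-free values for test 1 (A=1, B=0): g1=1, g2=0, g3=0, giving Y=0. Observed 1.
Test 1: faults giving observed 1 are {g1 stuck-at-0, g3 stuck-at-1}.
Test 2 (A=0, B=1): fault-free g1=1, g2=1, g3=0 → 0; observed 0. Eliminates g3 stuck-at-1.
Only g1 stuck-at-0 is consistent with every test.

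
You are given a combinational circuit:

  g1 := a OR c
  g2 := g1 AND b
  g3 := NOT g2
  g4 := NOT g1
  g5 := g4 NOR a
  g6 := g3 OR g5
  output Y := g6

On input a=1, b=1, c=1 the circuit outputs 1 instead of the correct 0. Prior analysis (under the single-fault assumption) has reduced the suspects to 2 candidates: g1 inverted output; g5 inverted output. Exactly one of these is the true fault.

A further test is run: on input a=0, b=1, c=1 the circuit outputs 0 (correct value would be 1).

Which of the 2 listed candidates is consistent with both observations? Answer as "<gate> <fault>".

Evaluate each candidate on input a=0, b=1, c=1:
  g1 inverted output: g1=0 [inverted output], g2=0, g3=1, g4=1, g5=0, g6=1 → 1 — eliminated
  g5 inverted output: g1=1, g2=1, g3=0, g4=0, g5=0 [inverted output], g6=0 → 0 — matches
Only g5 inverted output reproduces the observed 0.

g5 inverted output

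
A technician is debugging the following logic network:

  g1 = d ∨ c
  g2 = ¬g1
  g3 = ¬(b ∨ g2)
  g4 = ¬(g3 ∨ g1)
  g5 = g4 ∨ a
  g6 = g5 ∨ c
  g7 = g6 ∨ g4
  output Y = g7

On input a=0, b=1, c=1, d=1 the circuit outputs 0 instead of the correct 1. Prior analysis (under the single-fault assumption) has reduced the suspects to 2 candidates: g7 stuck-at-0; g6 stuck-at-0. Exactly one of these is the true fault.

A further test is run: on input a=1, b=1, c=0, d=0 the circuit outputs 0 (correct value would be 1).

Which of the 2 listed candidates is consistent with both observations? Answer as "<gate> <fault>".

g7 stuck-at-0

Evaluate each candidate on input a=1, b=1, c=0, d=0:
  g7 stuck-at-0: g1=0, g2=1, g3=0, g4=1, g5=1, g6=1, g7=0 [stuck-at-0] → 0 — matches
  g6 stuck-at-0: g1=0, g2=1, g3=0, g4=1, g5=1, g6=0 [stuck-at-0], g7=1 → 1 — eliminated
Only g7 stuck-at-0 reproduces the observed 0.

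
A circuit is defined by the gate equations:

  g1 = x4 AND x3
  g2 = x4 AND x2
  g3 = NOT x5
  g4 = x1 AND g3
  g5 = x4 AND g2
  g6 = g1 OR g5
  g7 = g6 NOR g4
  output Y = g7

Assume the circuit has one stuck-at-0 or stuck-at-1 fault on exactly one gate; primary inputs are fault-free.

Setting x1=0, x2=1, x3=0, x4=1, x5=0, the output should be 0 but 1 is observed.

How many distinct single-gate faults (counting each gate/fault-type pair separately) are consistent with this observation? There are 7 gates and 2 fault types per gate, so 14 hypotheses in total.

Fault-free: g1=0, g2=1, g3=1, g4=0, g5=1, g6=1, g7=0 → 0. Observed 1.
  g1 stuck-at-0: output 0 ✗
  g1 stuck-at-1: output 0 ✗
  g2 stuck-at-0: output 1 ✓
  g2 stuck-at-1: output 0 ✗
  g3 stuck-at-0: output 0 ✗
  g3 stuck-at-1: output 0 ✗
  g4 stuck-at-0: output 0 ✗
  g4 stuck-at-1: output 0 ✗
  g5 stuck-at-0: output 1 ✓
  g5 stuck-at-1: output 0 ✗
  g6 stuck-at-0: output 1 ✓
  g6 stuck-at-1: output 0 ✗
  g7 stuck-at-0: output 0 ✗
  g7 stuck-at-1: output 1 ✓
Consistent faults: {g2 stuck-at-0, g5 stuck-at-0, g6 stuck-at-0, g7 stuck-at-1} — 4 in all.

4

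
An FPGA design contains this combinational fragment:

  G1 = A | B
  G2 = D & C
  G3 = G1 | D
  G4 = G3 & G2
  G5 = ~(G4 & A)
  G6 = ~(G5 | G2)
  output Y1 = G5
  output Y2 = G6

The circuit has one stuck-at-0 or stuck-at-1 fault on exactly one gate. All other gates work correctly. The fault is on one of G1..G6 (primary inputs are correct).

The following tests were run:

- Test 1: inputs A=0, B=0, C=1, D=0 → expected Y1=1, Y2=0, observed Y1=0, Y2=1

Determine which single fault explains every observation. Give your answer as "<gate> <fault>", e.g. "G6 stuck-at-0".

G5 stuck-at-0

Fault-free values for test 1 (A=0, B=0, C=1, D=0): G1=0, G2=0, G3=0, G4=0, G5=1, G6=0, giving Y1=1, Y2=0. Observed Y1=0, Y2=1.
Test 1: faults giving observed Y1=0, Y2=1 are {G5 stuck-at-0}.
Only G5 stuck-at-0 is consistent with every test.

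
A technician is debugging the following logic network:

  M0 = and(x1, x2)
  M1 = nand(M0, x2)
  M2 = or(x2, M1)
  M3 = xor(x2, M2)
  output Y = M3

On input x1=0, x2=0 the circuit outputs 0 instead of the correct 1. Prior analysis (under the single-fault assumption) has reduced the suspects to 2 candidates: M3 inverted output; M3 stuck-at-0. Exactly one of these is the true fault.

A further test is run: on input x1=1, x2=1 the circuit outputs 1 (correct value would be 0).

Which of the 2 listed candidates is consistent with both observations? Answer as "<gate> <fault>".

M3 inverted output

Evaluate each candidate on input x1=1, x2=1:
  M3 inverted output: M0=1, M1=0, M2=1, M3=1 [inverted output] → 1 — matches
  M3 stuck-at-0: M0=1, M1=0, M2=1, M3=0 [stuck-at-0] → 0 — eliminated
Only M3 inverted output reproduces the observed 1.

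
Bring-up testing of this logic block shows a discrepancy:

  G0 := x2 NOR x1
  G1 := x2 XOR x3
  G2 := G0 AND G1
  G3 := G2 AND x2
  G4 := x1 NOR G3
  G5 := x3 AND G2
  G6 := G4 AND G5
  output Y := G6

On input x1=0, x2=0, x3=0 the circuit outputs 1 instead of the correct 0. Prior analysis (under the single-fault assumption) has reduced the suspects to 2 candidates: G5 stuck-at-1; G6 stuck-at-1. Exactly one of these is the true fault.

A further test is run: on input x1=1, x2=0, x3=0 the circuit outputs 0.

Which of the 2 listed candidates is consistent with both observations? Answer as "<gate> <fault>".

Evaluate each candidate on input x1=1, x2=0, x3=0:
  G5 stuck-at-1: G0=0, G1=0, G2=0, G3=0, G4=0, G5=1 [stuck-at-1], G6=0 → 0 — matches
  G6 stuck-at-1: G0=0, G1=0, G2=0, G3=0, G4=0, G5=0, G6=1 [stuck-at-1] → 1 — eliminated
Only G5 stuck-at-1 reproduces the observed 0.

G5 stuck-at-1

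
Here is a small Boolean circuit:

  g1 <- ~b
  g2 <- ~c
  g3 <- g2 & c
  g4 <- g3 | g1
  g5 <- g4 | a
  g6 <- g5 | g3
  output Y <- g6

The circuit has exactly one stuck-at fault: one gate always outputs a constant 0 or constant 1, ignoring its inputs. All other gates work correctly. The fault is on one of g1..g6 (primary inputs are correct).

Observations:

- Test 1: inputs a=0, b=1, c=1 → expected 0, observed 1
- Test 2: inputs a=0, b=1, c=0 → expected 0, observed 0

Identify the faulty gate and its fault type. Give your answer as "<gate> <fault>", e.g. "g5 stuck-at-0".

g2 stuck-at-1

Fault-free values for test 1 (a=0, b=1, c=1): g1=0, g2=0, g3=0, g4=0, g5=0, g6=0, giving Y=0. Observed 1.
Test 1: faults giving observed 1 are {g1 stuck-at-1, g2 stuck-at-1, g3 stuck-at-1, g4 stuck-at-1, g5 stuck-at-1, g6 stuck-at-1}.
Test 2 (a=0, b=1, c=0): fault-free g1=0, g2=1, g3=0, g4=0, g5=0, g6=0 → 0; observed 0. Eliminates g1 stuck-at-1, g3 stuck-at-1, g4 stuck-at-1, g5 stuck-at-1, g6 stuck-at-1.
Only g2 stuck-at-1 is consistent with every test.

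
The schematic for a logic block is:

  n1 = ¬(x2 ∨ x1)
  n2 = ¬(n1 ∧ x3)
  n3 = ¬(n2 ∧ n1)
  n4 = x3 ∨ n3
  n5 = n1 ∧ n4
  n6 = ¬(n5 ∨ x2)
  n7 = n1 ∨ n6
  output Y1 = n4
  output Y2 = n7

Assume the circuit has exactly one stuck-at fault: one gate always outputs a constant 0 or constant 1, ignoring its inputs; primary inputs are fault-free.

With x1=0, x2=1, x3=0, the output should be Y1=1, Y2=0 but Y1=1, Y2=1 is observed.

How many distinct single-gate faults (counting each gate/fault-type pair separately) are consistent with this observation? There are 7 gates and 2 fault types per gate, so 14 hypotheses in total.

2

Fault-free: n1=0, n2=1, n3=1, n4=1, n5=0, n6=0, n7=0 → Y1=1, Y2=0. Observed Y1=1, Y2=1.
  n1 stuck-at-0: output Y1=1, Y2=0 ✗
  n1 stuck-at-1: output Y1=0, Y2=1 ✗
  n2 stuck-at-0: output Y1=1, Y2=0 ✗
  n2 stuck-at-1: output Y1=1, Y2=0 ✗
  n3 stuck-at-0: output Y1=0, Y2=0 ✗
  n3 stuck-at-1: output Y1=1, Y2=0 ✗
  n4 stuck-at-0: output Y1=0, Y2=0 ✗
  n4 stuck-at-1: output Y1=1, Y2=0 ✗
  n5 stuck-at-0: output Y1=1, Y2=0 ✗
  n5 stuck-at-1: output Y1=1, Y2=0 ✗
  n6 stuck-at-0: output Y1=1, Y2=0 ✗
  n6 stuck-at-1: output Y1=1, Y2=1 ✓
  n7 stuck-at-0: output Y1=1, Y2=0 ✗
  n7 stuck-at-1: output Y1=1, Y2=1 ✓
Consistent faults: {n6 stuck-at-1, n7 stuck-at-1} — 2 in all.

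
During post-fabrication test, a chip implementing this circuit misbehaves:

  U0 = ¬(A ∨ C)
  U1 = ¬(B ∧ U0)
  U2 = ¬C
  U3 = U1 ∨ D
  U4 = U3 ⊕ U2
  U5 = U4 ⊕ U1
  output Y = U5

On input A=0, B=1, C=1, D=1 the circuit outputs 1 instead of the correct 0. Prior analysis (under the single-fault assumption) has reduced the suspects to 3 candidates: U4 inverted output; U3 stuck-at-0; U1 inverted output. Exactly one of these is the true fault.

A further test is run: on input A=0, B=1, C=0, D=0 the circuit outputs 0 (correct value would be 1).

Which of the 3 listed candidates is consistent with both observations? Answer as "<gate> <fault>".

U4 inverted output

Evaluate each candidate on input A=0, B=1, C=0, D=0:
  U4 inverted output: U0=1, U1=0, U2=1, U3=0, U4=0 [inverted output], U5=0 → 0 — matches
  U3 stuck-at-0: U0=1, U1=0, U2=1, U3=0 [stuck-at-0], U4=1, U5=1 → 1 — eliminated
  U1 inverted output: U0=1, U1=1 [inverted output], U2=1, U3=1, U4=0, U5=1 → 1 — eliminated
Only U4 inverted output reproduces the observed 0.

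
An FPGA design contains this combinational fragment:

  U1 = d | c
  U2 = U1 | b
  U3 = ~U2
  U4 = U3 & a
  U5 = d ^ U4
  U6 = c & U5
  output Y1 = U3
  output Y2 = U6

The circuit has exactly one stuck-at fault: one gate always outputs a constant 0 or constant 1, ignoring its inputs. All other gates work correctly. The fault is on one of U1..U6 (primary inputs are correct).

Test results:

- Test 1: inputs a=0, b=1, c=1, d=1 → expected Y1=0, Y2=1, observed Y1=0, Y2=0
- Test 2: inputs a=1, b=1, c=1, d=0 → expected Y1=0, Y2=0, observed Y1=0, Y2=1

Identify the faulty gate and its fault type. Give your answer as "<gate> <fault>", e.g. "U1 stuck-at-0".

Fault-free values for test 1 (a=0, b=1, c=1, d=1): U1=1, U2=1, U3=0, U4=0, U5=1, U6=1, giving Y1=0, Y2=1. Observed Y1=0, Y2=0.
Test 1: faults giving observed Y1=0, Y2=0 are {U4 stuck-at-1, U5 stuck-at-0, U6 stuck-at-0}.
Test 2 (a=1, b=1, c=1, d=0): fault-free U1=1, U2=1, U3=0, U4=0, U5=0, U6=0 → Y1=0, Y2=0; observed Y1=0, Y2=1. Eliminates U5 stuck-at-0, U6 stuck-at-0.
Only U4 stuck-at-1 is consistent with every test.

U4 stuck-at-1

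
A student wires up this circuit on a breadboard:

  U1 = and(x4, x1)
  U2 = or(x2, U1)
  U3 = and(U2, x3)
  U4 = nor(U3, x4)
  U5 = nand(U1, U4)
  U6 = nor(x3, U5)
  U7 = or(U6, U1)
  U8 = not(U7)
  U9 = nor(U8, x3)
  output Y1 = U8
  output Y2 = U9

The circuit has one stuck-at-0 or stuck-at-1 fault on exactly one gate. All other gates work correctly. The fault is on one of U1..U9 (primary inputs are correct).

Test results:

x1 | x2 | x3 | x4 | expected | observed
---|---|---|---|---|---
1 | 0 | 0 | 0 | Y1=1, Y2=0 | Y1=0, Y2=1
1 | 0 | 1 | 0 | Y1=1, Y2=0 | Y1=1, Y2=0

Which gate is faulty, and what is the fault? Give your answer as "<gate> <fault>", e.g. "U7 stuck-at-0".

U5 stuck-at-0

Fault-free values for test 1 (x1=1, x2=0, x3=0, x4=0): U1=0, U2=0, U3=0, U4=1, U5=1, U6=0, U7=0, U8=1, U9=0, giving Y1=1, Y2=0. Observed Y1=0, Y2=1.
Test 1: faults giving observed Y1=0, Y2=1 are {U1 stuck-at-1, U5 stuck-at-0, U6 stuck-at-1, U7 stuck-at-1, U8 stuck-at-0}.
Test 2 (x1=1, x2=0, x3=1, x4=0): fault-free U1=0, U2=0, U3=0, U4=1, U5=1, U6=0, U7=0, U8=1, U9=0 → Y1=1, Y2=0; observed Y1=1, Y2=0. Eliminates U1 stuck-at-1, U6 stuck-at-1, U7 stuck-at-1, U8 stuck-at-0.
Only U5 stuck-at-0 is consistent with every test.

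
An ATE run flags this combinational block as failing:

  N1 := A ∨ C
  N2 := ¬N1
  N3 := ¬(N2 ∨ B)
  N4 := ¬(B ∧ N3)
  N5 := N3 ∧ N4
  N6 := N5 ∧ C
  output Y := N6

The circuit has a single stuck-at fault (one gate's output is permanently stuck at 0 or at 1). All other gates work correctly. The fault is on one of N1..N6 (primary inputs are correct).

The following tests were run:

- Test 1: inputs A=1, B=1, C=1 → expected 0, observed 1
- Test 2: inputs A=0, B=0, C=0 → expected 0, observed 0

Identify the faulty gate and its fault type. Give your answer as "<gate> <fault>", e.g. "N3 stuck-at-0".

Fault-free values for test 1 (A=1, B=1, C=1): N1=1, N2=0, N3=0, N4=1, N5=0, N6=0, giving Y=0. Observed 1.
Test 1: faults giving observed 1 are {N5 stuck-at-1, N6 stuck-at-1}.
Test 2 (A=0, B=0, C=0): fault-free N1=0, N2=1, N3=0, N4=1, N5=0, N6=0 → 0; observed 0. Eliminates N6 stuck-at-1.
Only N5 stuck-at-1 is consistent with every test.

N5 stuck-at-1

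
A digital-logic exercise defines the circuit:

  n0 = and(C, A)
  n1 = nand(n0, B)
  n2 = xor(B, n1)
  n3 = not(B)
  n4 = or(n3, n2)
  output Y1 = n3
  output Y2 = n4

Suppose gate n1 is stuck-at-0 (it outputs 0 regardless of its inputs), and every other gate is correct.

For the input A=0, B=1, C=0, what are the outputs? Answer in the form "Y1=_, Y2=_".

Y1=0, Y2=1

Propagate with n1 forced: n0=0, n1=0 [stuck-at-0], n2=1, n3=0, n4=1.
So the outputs are Y1=0, Y2=1. (Without the fault they would be Y1=0, Y2=0.)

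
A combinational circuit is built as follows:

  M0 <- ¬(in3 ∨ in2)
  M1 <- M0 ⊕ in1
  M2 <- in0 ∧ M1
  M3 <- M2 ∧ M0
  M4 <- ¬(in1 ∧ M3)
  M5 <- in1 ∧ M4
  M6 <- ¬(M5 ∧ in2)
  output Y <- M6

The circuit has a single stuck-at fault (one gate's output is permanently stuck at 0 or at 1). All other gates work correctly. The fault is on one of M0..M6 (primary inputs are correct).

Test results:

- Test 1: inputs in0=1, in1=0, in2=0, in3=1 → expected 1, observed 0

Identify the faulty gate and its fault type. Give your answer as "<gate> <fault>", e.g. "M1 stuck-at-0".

M6 stuck-at-0

Fault-free values for test 1 (in0=1, in1=0, in2=0, in3=1): M0=0, M1=0, M2=0, M3=0, M4=1, M5=0, M6=1, giving Y=1. Observed 0.
Test 1: faults giving observed 0 are {M6 stuck-at-0}.
Only M6 stuck-at-0 is consistent with every test.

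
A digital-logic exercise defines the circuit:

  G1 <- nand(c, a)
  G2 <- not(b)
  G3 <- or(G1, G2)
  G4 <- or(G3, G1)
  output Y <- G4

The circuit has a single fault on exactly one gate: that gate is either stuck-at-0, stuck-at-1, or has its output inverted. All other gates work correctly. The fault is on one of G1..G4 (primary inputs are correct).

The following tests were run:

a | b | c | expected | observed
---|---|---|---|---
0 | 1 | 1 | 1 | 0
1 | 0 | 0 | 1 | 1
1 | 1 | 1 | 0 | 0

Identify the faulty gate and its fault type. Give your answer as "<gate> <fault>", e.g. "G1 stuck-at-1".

Fault-free values for test 1 (a=0, b=1, c=1): G1=1, G2=0, G3=1, G4=1, giving Y=1. Observed 0.
Test 1: faults giving observed 0 are {G1 stuck-at-0, G1 inverted output, G4 stuck-at-0, G4 inverted output}.
Test 2 (a=1, b=0, c=0): fault-free G1=1, G2=1, G3=1, G4=1 → 1; observed 1. Eliminates G4 stuck-at-0, G4 inverted output.
Test 3 (a=1, b=1, c=1): fault-free G1=0, G2=0, G3=0, G4=0 → 0; observed 0. Eliminates G1 inverted output.
Only G1 stuck-at-0 is consistent with every test.

G1 stuck-at-0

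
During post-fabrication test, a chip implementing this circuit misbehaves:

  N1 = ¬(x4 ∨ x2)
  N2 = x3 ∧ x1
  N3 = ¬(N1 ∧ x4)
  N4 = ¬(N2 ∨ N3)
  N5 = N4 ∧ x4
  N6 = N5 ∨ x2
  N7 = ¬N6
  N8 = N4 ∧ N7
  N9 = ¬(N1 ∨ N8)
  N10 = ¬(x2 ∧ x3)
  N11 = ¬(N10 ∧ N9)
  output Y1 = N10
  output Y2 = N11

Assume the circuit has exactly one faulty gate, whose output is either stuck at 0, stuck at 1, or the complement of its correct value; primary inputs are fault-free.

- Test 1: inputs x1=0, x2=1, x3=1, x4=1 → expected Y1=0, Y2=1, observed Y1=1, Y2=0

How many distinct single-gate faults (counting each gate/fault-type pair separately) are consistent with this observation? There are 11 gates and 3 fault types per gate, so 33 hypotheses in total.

2

Fault-free: N1=0, N2=0, N3=1, N4=0, N5=0, N6=1, N7=0, N8=0, N9=1, N10=0, N11=1 → Y1=0, Y2=1. Observed Y1=1, Y2=0.
  N1: none of the 3 fault types match ✗
  N2: none of the 3 fault types match ✗
  N3: none of the 3 fault types match ✗
  N4: none of the 3 fault types match ✗
  N5: none of the 3 fault types match ✗
  N6: none of the 3 fault types match ✗
  N7: none of the 3 fault types match ✗
  N8: none of the 3 fault types match ✗
  N9: none of the 3 fault types match ✗
  N10: stuck-at-1, inverted output ✓; others ✗
  N11: none of the 3 fault types match ✗
Consistent faults: {N10 stuck-at-1, N10 inverted output} — 2 in all.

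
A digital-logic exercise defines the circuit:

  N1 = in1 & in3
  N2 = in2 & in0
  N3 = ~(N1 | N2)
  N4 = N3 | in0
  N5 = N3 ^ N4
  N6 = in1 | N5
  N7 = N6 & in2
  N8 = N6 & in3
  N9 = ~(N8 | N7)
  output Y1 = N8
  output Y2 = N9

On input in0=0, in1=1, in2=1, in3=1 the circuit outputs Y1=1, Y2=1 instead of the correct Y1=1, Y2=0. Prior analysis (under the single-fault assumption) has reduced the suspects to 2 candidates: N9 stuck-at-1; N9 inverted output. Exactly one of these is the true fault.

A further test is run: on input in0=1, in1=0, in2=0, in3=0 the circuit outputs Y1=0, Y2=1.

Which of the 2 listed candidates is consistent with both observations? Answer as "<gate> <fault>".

Evaluate each candidate on input in0=1, in1=0, in2=0, in3=0:
  N9 stuck-at-1: N1=0, N2=0, N3=1, N4=1, N5=0, N6=0, N7=0, N8=0, N9=1 [stuck-at-1] → Y1=0, Y2=1 — matches
  N9 inverted output: N1=0, N2=0, N3=1, N4=1, N5=0, N6=0, N7=0, N8=0, N9=0 [inverted output] → Y1=0, Y2=0 — eliminated
Only N9 stuck-at-1 reproduces the observed Y1=0, Y2=1.

N9 stuck-at-1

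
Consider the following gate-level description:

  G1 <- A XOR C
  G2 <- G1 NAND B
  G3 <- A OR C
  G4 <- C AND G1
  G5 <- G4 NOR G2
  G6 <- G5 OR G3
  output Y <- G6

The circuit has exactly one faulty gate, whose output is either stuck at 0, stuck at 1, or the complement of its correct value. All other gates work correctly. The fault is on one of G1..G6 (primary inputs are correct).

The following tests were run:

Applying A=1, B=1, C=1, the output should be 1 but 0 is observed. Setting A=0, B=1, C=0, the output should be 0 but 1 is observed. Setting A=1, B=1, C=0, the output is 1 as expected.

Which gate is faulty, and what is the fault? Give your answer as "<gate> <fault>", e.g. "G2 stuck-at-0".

G3 inverted output

Fault-free values for test 1 (A=1, B=1, C=1): G1=0, G2=1, G3=1, G4=0, G5=0, G6=1, giving Y=1. Observed 0.
Test 1: faults giving observed 0 are {G3 stuck-at-0, G3 inverted output, G6 stuck-at-0, G6 inverted output}.
Test 2 (A=0, B=1, C=0): fault-free G1=0, G2=1, G3=0, G4=0, G5=0, G6=0 → 0; observed 1. Eliminates G3 stuck-at-0, G6 stuck-at-0.
Test 3 (A=1, B=1, C=0): fault-free G1=1, G2=0, G3=1, G4=0, G5=1, G6=1 → 1; observed 1. Eliminates G6 inverted output.
Only G3 inverted output is consistent with every test.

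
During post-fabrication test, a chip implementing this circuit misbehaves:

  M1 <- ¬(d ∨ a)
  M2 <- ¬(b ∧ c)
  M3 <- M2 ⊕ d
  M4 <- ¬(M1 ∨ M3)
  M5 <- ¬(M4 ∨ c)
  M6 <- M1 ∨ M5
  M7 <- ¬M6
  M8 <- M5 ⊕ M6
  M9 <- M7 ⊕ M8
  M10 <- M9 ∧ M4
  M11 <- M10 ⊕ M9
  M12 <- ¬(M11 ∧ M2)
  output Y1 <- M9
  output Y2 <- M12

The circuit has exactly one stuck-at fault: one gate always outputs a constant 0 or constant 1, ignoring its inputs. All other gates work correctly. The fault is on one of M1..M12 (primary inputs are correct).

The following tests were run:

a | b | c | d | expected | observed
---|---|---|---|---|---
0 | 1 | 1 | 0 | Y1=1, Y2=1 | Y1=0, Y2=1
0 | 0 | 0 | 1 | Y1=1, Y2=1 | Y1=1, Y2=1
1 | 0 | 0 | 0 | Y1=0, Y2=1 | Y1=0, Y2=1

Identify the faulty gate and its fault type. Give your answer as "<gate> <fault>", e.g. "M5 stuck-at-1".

M8 stuck-at-0

Fault-free values for test 1 (a=0, b=1, c=1, d=0): M1=1, M2=0, M3=0, M4=0, M5=0, M6=1, M7=0, M8=1, M9=1, M10=0, M11=1, M12=1, giving Y1=1, Y2=1. Observed Y1=0, Y2=1.
Test 1: faults giving observed Y1=0, Y2=1 are {M5 stuck-at-1, M7 stuck-at-1, M8 stuck-at-0, M9 stuck-at-0}.
Test 2 (a=0, b=0, c=0, d=1): fault-free M1=0, M2=1, M3=0, M4=1, M5=0, M6=0, M7=1, M8=0, M9=1, M10=1, M11=0, M12=1 → Y1=1, Y2=1; observed Y1=1, Y2=1. Eliminates M5 stuck-at-1, M9 stuck-at-0.
Test 3 (a=1, b=0, c=0, d=0): fault-free M1=0, M2=1, M3=1, M4=0, M5=1, M6=1, M7=0, M8=0, M9=0, M10=0, M11=0, M12=1 → Y1=0, Y2=1; observed Y1=0, Y2=1. Eliminates M7 stuck-at-1.
Only M8 stuck-at-0 is consistent with every test.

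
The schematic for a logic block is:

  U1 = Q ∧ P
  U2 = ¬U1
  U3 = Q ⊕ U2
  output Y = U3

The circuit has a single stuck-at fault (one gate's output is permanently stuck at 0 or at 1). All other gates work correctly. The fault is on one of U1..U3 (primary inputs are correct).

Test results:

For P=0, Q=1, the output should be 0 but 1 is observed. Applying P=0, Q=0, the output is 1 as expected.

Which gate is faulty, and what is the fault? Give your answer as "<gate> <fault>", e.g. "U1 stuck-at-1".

Fault-free values for test 1 (P=0, Q=1): U1=0, U2=1, U3=0, giving Y=0. Observed 1.
Test 1: faults giving observed 1 are {U1 stuck-at-1, U2 stuck-at-0, U3 stuck-at-1}.
Test 2 (P=0, Q=0): fault-free U1=0, U2=1, U3=1 → 1; observed 1. Eliminates U1 stuck-at-1, U2 stuck-at-0.
Only U3 stuck-at-1 is consistent with every test.

U3 stuck-at-1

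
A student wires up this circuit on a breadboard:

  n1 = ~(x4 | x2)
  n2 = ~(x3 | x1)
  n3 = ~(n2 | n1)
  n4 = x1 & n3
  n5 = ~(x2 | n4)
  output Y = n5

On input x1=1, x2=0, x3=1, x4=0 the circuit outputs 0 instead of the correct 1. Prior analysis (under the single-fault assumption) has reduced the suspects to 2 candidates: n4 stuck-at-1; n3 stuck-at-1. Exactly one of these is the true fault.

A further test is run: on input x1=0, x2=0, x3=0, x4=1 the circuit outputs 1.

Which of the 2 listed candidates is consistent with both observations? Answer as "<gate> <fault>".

Evaluate each candidate on input x1=0, x2=0, x3=0, x4=1:
  n4 stuck-at-1: n1=0, n2=1, n3=0, n4=1 [stuck-at-1], n5=0 → 0 — eliminated
  n3 stuck-at-1: n1=0, n2=1, n3=1 [stuck-at-1], n4=0, n5=1 → 1 — matches
Only n3 stuck-at-1 reproduces the observed 1.

n3 stuck-at-1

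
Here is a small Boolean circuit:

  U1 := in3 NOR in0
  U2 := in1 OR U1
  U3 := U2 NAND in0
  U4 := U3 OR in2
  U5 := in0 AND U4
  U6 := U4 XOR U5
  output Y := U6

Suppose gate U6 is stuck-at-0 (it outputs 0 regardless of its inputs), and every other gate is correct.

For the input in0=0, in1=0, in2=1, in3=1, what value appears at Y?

0

Propagate with U6 forced: U1=0, U2=0, U3=1, U4=1, U5=0, U6=0 [stuck-at-0].
So Y = 0. (Without the fault it would be 1.)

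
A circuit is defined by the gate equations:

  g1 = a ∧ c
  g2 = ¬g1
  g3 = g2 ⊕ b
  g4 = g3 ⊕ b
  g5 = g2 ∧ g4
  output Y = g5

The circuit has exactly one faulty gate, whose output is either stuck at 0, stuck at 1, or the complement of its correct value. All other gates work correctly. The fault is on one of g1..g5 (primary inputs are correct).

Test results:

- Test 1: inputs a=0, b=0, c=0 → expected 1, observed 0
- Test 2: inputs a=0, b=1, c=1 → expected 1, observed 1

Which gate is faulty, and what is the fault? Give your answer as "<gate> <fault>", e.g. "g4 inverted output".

Fault-free values for test 1 (a=0, b=0, c=0): g1=0, g2=1, g3=1, g4=1, g5=1, giving Y=1. Observed 0.
Test 1: faults giving observed 0 are {g1 stuck-at-1, g1 inverted output, g2 stuck-at-0, g2 inverted output, g3 stuck-at-0, g3 inverted output, g4 stuck-at-0, g4 inverted output, g5 stuck-at-0, g5 inverted output}.
Test 2 (a=0, b=1, c=1): fault-free g1=0, g2=1, g3=0, g4=1, g5=1 → 1; observed 1. Eliminates g1 stuck-at-1, g1 inverted output, g2 stuck-at-0, g2 inverted output, g3 inverted output, g4 stuck-at-0, g4 inverted output, g5 stuck-at-0, g5 inverted output.
Only g3 stuck-at-0 is consistent with every test.

g3 stuck-at-0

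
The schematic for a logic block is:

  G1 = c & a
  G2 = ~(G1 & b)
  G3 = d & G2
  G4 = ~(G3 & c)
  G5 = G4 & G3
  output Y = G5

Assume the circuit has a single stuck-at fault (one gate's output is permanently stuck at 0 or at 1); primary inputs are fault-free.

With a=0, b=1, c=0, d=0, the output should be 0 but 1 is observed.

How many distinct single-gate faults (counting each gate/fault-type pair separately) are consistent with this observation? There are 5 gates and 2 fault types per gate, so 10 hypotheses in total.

2

Fault-free: G1=0, G2=1, G3=0, G4=1, G5=0 → 0. Observed 1.
  G1 stuck-at-0: output 0 ✗
  G1 stuck-at-1: output 0 ✗
  G2 stuck-at-0: output 0 ✗
  G2 stuck-at-1: output 0 ✗
  G3 stuck-at-0: output 0 ✗
  G3 stuck-at-1: output 1 ✓
  G4 stuck-at-0: output 0 ✗
  G4 stuck-at-1: output 0 ✗
  G5 stuck-at-0: output 0 ✗
  G5 stuck-at-1: output 1 ✓
Consistent faults: {G3 stuck-at-1, G5 stuck-at-1} — 2 in all.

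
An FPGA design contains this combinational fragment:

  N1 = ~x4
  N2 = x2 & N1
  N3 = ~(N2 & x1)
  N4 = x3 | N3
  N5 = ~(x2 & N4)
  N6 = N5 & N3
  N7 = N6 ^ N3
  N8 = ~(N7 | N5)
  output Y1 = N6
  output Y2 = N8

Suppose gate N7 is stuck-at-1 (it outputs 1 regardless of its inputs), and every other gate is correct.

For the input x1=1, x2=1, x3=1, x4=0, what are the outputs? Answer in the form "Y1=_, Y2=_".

Propagate with N7 forced: N1=1, N2=1, N3=0, N4=1, N5=0, N6=0, N7=1 [stuck-at-1], N8=0.
So the outputs are Y1=0, Y2=0. (Without the fault they would be Y1=0, Y2=1.)

Y1=0, Y2=0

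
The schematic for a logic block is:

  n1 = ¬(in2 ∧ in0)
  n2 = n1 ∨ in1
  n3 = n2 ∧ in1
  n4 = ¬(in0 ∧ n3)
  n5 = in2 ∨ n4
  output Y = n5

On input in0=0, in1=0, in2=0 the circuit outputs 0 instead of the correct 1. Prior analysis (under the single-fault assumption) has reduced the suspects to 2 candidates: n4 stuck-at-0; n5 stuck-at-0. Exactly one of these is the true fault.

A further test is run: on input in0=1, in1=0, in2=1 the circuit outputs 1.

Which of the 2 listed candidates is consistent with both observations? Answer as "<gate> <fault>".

n4 stuck-at-0

Evaluate each candidate on input in0=1, in1=0, in2=1:
  n4 stuck-at-0: n1=0, n2=0, n3=0, n4=0 [stuck-at-0], n5=1 → 1 — matches
  n5 stuck-at-0: n1=0, n2=0, n3=0, n4=1, n5=0 [stuck-at-0] → 0 — eliminated
Only n4 stuck-at-0 reproduces the observed 1.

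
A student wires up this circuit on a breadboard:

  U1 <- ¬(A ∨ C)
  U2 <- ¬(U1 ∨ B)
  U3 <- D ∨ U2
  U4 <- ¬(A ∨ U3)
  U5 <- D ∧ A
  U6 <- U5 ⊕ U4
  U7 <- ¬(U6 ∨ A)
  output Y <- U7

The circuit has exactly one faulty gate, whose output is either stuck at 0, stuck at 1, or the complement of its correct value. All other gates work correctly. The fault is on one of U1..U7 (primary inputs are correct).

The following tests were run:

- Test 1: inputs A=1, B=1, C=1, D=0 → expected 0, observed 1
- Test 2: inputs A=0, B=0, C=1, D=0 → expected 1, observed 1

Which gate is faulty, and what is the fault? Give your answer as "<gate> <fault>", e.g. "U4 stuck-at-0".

U7 stuck-at-1

Fault-free values for test 1 (A=1, B=1, C=1, D=0): U1=0, U2=0, U3=0, U4=0, U5=0, U6=0, U7=0, giving Y=0. Observed 1.
Test 1: faults giving observed 1 are {U7 stuck-at-1, U7 inverted output}.
Test 2 (A=0, B=0, C=1, D=0): fault-free U1=0, U2=1, U3=1, U4=0, U5=0, U6=0, U7=1 → 1; observed 1. Eliminates U7 inverted output.
Only U7 stuck-at-1 is consistent with every test.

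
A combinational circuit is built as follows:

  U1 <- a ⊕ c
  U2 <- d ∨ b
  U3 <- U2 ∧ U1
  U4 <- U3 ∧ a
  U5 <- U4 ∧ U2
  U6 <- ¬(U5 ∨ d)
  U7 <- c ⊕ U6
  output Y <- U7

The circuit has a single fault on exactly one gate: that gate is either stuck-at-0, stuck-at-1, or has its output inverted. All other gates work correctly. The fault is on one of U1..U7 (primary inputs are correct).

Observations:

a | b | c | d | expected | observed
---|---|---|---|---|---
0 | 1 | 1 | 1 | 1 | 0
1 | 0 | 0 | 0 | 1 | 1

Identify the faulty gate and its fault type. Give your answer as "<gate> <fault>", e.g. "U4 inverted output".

Fault-free values for test 1 (a=0, b=1, c=1, d=1): U1=1, U2=1, U3=1, U4=0, U5=0, U6=0, U7=1, giving Y=1. Observed 0.
Test 1: faults giving observed 0 are {U6 stuck-at-1, U6 inverted output, U7 stuck-at-0, U7 inverted output}.
Test 2 (a=1, b=0, c=0, d=0): fault-free U1=1, U2=0, U3=0, U4=0, U5=0, U6=1, U7=1 → 1; observed 1. Eliminates U6 inverted output, U7 stuck-at-0, U7 inverted output.
Only U6 stuck-at-1 is consistent with every test.

U6 stuck-at-1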